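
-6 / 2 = -3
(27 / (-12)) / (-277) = 9 / 1108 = 0.01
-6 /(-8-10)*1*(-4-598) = -602 /3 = -200.67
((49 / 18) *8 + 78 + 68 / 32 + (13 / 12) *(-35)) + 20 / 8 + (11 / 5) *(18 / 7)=181801 / 2520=72.14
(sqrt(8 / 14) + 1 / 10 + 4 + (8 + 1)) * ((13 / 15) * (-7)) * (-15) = 26 * sqrt(7) + 11921 / 10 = 1260.89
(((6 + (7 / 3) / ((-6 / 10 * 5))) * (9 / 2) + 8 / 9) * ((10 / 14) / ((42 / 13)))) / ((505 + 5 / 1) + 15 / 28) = 5707 / 540351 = 0.01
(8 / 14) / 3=0.19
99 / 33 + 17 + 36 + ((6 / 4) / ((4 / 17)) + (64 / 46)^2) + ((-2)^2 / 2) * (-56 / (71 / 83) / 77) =206939207 / 3305192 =62.61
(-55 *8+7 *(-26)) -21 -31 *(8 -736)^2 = -16430147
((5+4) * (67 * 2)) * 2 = 2412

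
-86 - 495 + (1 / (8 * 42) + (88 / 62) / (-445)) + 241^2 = 266519399011 / 4635120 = 57500.00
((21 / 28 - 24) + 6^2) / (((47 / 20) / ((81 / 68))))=6.46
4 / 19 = 0.21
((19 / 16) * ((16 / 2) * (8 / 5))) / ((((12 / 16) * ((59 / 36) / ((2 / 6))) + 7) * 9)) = 64 / 405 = 0.16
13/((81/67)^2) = 58357/6561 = 8.89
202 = 202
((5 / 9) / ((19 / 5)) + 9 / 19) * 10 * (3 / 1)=1060 / 57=18.60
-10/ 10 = -1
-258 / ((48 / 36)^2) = -1161 / 8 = -145.12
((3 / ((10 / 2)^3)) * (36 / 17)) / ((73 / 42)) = 4536 / 155125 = 0.03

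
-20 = -20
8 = 8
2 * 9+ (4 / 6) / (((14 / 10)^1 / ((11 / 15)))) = 1156 / 63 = 18.35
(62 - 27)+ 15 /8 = 295 /8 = 36.88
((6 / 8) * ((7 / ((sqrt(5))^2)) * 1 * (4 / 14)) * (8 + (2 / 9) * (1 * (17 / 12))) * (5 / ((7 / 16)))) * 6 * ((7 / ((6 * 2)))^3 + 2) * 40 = 15041.90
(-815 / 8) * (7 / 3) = -5705 / 24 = -237.71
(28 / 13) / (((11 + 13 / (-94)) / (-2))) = -5264 / 13273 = -0.40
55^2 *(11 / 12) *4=33275 / 3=11091.67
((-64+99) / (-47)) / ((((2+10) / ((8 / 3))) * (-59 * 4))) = 35 / 49914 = 0.00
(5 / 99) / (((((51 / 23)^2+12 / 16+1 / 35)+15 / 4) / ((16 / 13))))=2962400 / 450144981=0.01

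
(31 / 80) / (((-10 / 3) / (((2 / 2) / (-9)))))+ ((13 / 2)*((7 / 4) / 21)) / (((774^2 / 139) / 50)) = 6901589 / 359445600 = 0.02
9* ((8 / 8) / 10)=9 / 10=0.90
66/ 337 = 0.20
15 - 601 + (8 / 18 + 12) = -5162 / 9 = -573.56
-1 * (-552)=552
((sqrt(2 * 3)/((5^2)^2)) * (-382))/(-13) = 382 * sqrt(6)/8125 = 0.12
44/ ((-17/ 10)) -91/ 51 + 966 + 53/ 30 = 9401/ 10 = 940.10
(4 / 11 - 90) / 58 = -17 / 11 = -1.55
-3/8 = -0.38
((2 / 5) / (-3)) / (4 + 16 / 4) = -1 / 60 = -0.02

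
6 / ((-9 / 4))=-8 / 3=-2.67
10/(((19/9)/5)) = 450/19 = 23.68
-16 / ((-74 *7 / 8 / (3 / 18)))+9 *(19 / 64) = 134915 / 49728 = 2.71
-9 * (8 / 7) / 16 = -9 / 14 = -0.64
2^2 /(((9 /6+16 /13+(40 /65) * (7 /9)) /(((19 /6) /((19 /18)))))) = 2808 /751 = 3.74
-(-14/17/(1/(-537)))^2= -56520324/289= -195572.06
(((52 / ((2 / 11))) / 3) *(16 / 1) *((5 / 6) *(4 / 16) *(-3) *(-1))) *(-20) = -57200 / 3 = -19066.67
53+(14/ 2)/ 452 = 53.02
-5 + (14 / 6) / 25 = -368 / 75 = -4.91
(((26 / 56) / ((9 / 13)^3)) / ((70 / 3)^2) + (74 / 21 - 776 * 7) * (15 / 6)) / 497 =-150819325439 / 5523260400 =-27.31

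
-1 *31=-31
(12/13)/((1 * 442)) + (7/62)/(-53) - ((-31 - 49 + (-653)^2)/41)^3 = -731539551220651490481737/650660968438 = -1124302189167.44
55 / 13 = 4.23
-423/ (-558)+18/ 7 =1445/ 434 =3.33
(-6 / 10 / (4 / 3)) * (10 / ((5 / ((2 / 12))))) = -3 / 20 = -0.15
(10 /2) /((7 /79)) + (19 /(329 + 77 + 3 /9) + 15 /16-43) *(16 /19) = 3412270 /162127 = 21.05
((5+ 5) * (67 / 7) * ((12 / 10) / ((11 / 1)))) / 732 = 0.01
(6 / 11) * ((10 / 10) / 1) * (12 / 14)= 36 / 77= 0.47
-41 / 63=-0.65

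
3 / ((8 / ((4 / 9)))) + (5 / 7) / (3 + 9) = 19 / 84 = 0.23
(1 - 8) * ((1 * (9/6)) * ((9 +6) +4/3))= -343/2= -171.50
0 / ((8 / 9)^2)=0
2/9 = 0.22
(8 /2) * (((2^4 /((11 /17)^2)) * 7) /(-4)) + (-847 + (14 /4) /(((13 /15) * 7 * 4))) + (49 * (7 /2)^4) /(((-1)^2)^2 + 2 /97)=1379493389 /226512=6090.16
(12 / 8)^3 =27 / 8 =3.38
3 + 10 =13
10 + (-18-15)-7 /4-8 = -131 /4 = -32.75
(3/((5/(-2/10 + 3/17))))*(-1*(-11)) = -66/425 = -0.16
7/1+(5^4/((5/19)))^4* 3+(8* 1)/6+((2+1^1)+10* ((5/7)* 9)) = 2004448974610963/21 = 95449951171950.62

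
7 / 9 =0.78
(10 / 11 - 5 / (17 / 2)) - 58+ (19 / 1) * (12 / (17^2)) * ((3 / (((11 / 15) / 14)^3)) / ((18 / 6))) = 2089321198 / 384659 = 5431.62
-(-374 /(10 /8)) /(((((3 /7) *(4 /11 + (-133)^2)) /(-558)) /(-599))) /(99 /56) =21778911616 /2918745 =7461.74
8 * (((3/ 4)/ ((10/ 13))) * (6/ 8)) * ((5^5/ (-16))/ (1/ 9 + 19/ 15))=-3290625/ 3968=-829.29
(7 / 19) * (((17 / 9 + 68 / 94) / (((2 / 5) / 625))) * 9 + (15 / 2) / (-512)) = 12375995065 / 914432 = 13534.08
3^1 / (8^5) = 3 / 32768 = 0.00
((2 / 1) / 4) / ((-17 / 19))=-0.56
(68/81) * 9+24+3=311/9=34.56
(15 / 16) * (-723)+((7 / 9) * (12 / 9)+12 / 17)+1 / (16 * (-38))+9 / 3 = -187835333 / 279072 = -673.07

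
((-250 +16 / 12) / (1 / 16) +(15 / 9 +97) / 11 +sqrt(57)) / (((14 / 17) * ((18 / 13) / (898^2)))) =-5836550551000 / 2079 +44553821 * sqrt(57) / 63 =-2802044353.02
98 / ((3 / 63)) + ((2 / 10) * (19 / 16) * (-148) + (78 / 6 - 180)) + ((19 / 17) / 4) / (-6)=3785839 / 2040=1855.80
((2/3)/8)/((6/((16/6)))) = 1/27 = 0.04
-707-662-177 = -1546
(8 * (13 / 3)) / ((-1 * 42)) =-52 / 63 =-0.83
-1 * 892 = -892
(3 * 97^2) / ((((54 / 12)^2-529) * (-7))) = 112908 / 14245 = 7.93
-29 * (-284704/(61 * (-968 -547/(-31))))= -255948896/1797121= -142.42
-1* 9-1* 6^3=-225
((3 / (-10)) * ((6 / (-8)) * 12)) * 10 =27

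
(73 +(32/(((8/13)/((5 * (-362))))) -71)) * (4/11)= -376472/11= -34224.73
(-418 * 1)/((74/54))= -11286/37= -305.03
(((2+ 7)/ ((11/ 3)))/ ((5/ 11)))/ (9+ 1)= 27/ 50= 0.54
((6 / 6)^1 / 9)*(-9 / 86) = -1 / 86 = -0.01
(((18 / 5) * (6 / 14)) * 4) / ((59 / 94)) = 20304 / 2065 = 9.83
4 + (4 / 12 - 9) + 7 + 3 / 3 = 10 / 3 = 3.33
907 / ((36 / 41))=37187 / 36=1032.97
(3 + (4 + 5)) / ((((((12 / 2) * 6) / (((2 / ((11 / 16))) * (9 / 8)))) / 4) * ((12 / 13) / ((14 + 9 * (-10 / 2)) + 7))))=-1248 / 11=-113.45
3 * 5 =15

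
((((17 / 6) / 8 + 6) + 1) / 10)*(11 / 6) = 3883 / 2880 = 1.35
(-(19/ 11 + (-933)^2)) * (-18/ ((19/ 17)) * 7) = 20510502516/ 209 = 98136375.67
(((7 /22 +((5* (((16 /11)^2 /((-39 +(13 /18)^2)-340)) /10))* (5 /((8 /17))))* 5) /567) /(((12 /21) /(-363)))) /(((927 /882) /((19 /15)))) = -4688403349 /20461541220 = -0.23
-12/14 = -6/7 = -0.86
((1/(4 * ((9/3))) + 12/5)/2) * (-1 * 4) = -149/30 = -4.97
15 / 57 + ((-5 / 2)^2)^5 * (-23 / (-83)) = 4268003085 / 1614848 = 2642.98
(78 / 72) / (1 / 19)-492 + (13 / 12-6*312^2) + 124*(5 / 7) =-12273361 / 21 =-584445.76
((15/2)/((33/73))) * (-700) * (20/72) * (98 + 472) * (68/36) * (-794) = 819075512500/297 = 2757830008.42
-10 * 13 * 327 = -42510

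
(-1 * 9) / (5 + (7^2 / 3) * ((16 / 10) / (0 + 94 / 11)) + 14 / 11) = -69795 / 72361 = -0.96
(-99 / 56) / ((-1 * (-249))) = -33 / 4648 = -0.01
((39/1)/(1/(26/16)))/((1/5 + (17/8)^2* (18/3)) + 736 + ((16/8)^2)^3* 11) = 780/18059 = 0.04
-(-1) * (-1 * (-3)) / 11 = 3 / 11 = 0.27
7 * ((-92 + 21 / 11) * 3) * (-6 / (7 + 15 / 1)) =62433 / 121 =515.98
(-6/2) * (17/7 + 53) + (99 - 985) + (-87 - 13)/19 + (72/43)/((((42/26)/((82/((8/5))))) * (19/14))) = -5824262/5719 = -1018.41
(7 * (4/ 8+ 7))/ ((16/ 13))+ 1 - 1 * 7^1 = 1173/ 32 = 36.66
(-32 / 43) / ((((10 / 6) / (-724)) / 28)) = 1946112 / 215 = 9051.68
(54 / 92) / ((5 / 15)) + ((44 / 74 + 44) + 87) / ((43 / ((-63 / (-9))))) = 1696689 / 73186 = 23.18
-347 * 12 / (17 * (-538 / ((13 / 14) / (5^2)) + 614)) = 9022 / 510901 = 0.02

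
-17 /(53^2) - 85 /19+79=3977221 /53371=74.52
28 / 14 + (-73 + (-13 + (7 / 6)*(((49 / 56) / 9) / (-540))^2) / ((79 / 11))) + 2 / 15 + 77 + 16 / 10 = 5.92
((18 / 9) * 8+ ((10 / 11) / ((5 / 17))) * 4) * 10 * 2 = 6240 / 11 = 567.27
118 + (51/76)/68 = 118.01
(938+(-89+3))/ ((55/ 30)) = 5112/ 11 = 464.73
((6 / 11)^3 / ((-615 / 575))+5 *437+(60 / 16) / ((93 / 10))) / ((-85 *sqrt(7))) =-1478716857 *sqrt(7) / 402624838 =-9.72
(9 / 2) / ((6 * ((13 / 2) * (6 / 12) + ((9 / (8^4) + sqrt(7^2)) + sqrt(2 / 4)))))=129002496 / 1755023441 - 6291456 * sqrt(2) / 1755023441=0.07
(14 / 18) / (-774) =-7 / 6966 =-0.00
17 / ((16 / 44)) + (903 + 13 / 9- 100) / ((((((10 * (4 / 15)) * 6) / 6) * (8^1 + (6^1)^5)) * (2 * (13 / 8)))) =46.76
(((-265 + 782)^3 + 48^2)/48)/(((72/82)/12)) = 5665819397/144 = 39345968.03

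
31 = 31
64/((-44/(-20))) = 320/11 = 29.09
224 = 224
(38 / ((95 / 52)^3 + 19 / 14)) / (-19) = -1968512 / 7337401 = -0.27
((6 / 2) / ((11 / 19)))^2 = 3249 / 121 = 26.85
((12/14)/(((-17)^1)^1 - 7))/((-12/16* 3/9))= 1/7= 0.14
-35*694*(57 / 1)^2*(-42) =3314564820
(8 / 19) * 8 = 3.37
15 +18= 33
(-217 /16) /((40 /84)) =-4557 /160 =-28.48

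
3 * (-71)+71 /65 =-13774 /65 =-211.91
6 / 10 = 3 / 5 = 0.60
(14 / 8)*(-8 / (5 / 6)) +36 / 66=-894 / 55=-16.25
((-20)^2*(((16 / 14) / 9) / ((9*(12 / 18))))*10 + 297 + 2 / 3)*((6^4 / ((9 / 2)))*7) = 2312288 / 3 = 770762.67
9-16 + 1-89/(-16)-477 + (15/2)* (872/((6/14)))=236521/16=14782.56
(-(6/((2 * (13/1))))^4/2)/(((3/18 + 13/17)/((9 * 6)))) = -223074/2713295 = -0.08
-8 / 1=-8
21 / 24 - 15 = -113 / 8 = -14.12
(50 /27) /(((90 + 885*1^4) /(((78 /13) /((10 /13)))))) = 2 /135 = 0.01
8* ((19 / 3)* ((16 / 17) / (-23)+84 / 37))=4902304 / 43401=112.95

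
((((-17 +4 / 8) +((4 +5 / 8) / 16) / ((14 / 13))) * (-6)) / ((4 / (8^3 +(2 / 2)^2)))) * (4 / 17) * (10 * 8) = 13166145 / 56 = 235109.73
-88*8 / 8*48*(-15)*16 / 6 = 168960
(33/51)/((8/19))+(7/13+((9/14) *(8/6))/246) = 2.08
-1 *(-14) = 14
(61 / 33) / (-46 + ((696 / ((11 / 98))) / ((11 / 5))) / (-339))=-75823 / 2227914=-0.03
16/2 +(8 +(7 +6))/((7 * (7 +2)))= 25/3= 8.33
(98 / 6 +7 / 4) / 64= 217 / 768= 0.28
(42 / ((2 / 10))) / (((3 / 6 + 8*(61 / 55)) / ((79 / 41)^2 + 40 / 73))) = 12077442300 / 126517103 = 95.46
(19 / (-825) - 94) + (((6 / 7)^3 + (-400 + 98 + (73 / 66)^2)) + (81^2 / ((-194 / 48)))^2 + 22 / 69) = 21298424662596452117 / 8083385748900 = 2634839.57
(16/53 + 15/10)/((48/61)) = 11651/5088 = 2.29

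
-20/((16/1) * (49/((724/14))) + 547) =-3620/101751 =-0.04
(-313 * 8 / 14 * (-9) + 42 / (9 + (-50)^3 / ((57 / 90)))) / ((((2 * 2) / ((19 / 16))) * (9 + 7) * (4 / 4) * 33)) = 133801380689 / 147833258496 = 0.91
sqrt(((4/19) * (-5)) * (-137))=2 * sqrt(13015)/19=12.01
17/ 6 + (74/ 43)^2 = 64289/ 11094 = 5.79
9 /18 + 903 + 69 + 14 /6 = 5849 /6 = 974.83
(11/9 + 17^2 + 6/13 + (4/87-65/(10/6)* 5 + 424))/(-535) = -1763443/1815255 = -0.97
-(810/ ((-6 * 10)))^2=-729/ 4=-182.25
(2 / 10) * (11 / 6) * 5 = 11 / 6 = 1.83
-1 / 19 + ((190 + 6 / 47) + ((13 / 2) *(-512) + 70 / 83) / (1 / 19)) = -4671416747 / 74119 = -63025.90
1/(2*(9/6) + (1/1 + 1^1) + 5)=1/10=0.10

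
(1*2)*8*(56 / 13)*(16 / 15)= 14336 / 195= 73.52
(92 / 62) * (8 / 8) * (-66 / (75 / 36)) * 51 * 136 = -252692352 / 775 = -326054.65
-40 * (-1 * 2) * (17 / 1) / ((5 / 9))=2448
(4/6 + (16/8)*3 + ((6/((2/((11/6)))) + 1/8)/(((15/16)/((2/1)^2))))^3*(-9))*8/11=-2985824/33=-90479.52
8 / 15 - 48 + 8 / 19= -13408 / 285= -47.05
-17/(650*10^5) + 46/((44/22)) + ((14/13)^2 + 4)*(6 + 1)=49954999779/845000000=59.12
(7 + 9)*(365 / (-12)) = -1460 / 3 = -486.67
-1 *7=-7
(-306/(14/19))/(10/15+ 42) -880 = -797201/896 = -889.73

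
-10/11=-0.91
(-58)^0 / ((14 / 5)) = 5 / 14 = 0.36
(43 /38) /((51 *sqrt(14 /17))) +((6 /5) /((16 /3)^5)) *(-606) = -220887 /1310720 +43 *sqrt(238) /27132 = -0.14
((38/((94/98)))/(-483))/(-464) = 133/752376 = 0.00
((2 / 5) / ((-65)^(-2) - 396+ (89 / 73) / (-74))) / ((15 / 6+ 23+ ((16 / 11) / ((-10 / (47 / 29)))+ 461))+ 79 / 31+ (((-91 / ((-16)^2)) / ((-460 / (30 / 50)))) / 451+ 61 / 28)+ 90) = -1386917647478272000 / 797761822555415498636217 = -0.00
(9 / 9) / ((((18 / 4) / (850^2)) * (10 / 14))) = 2023000 / 9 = 224777.78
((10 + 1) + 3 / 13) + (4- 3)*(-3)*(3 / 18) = 279 / 26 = 10.73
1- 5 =-4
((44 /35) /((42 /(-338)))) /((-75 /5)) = 7436 /11025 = 0.67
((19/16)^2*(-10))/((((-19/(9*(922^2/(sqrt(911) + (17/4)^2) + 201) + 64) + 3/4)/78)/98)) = -156419587038995609534205/1088275706544014728 - 64180901860508160*sqrt(911)/136034463318001841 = -143745.82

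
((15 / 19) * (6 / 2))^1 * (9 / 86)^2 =3645 / 140524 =0.03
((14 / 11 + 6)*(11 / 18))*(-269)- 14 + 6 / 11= -119692 / 99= -1209.01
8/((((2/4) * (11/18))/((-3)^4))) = 23328/11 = 2120.73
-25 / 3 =-8.33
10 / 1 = 10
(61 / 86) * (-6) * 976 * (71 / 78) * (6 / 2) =-6340584 / 559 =-11342.73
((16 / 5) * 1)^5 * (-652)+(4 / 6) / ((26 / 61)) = -26662999903 / 121875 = -218773.33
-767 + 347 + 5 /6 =-2515 /6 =-419.17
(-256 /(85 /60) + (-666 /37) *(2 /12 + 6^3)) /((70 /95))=-1315161 /238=-5525.89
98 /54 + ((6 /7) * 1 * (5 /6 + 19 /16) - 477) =-715861 /1512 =-473.45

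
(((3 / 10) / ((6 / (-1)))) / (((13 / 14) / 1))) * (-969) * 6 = 20349 / 65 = 313.06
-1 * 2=-2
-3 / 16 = -0.19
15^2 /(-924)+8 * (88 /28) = 7669 /308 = 24.90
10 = 10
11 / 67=0.16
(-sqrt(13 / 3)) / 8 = -sqrt(39) / 24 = -0.26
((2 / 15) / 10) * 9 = 3 / 25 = 0.12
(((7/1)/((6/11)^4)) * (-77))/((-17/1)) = 7891499/22032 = 358.18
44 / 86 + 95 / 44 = 5053 / 1892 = 2.67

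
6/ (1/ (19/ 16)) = 7.12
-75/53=-1.42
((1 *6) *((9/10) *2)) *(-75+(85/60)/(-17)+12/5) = -39249/50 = -784.98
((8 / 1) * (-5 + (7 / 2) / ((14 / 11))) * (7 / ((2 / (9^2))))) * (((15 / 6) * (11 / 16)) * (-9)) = 2525985 / 32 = 78937.03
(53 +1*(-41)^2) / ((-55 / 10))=-3468 / 11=-315.27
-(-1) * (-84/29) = -84/29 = -2.90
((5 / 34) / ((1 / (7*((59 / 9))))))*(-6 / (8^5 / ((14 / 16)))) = -14455 / 13369344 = -0.00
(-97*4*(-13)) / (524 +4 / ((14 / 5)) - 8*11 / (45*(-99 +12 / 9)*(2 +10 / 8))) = 1008661290 / 105072497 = 9.60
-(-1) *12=12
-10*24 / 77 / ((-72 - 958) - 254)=20 / 8239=0.00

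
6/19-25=-469/19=-24.68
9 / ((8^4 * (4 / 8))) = 9 / 2048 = 0.00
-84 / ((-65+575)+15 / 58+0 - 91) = -4872 / 24317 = -0.20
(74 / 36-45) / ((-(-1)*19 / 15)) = -33.90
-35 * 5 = -175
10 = 10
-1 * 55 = -55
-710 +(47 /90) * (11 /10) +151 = -502583 /900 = -558.43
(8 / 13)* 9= 72 / 13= 5.54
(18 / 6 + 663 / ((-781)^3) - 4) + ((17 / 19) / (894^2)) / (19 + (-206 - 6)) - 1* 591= -826534064096294423417 / 1396172402272088892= -592.00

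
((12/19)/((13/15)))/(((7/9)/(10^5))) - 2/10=809998271/8645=93695.58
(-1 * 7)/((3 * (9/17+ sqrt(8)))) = 357/2231-4046 * sqrt(2)/6693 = -0.69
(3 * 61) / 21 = 61 / 7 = 8.71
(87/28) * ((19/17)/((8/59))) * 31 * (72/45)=3023337/2380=1270.31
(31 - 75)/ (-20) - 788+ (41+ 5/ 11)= -40939/ 55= -744.35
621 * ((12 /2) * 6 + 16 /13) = 300564 /13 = 23120.31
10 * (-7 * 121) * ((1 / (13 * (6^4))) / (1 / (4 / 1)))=-2.01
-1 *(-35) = 35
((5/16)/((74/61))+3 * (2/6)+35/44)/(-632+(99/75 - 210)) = -668475/273725408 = -0.00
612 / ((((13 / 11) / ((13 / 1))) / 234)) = 1575288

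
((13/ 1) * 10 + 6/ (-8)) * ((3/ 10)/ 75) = 517/ 1000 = 0.52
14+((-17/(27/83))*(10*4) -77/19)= -2080.42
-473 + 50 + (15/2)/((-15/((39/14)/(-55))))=-651381/1540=-422.97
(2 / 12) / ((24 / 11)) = 11 / 144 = 0.08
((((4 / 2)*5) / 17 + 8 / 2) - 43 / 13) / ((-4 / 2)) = -283 / 442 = -0.64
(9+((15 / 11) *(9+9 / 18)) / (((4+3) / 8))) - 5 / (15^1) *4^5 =-73349 / 231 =-317.53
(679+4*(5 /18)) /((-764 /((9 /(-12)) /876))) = 6121 /8031168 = 0.00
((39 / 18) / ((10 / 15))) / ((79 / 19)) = 247 / 316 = 0.78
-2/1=-2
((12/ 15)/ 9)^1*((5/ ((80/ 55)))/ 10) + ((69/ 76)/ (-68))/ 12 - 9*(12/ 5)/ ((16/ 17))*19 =-405603763/ 930240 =-436.02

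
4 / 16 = 1 / 4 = 0.25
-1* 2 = -2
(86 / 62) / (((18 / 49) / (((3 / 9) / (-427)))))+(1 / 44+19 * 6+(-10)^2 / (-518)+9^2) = 194.83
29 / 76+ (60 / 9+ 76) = 18935 / 228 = 83.05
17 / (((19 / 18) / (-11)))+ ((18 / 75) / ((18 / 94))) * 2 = -248878 / 1425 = -174.65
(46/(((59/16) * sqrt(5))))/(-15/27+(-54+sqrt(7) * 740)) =3252384 * sqrt(5)/91523195105+8823168 * sqrt(35)/18304639021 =0.00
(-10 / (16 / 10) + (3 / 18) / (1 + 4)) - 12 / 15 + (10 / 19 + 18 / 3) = -559 / 1140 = -0.49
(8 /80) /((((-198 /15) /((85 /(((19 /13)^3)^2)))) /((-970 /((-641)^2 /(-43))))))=-8556363644075 /1275797069656626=-0.01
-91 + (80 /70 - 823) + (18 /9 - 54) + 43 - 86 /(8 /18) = -15615 /14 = -1115.36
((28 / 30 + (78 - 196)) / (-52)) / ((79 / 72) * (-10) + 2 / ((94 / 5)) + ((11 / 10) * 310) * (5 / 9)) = 247596 / 19640075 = 0.01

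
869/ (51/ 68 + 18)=3476/ 75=46.35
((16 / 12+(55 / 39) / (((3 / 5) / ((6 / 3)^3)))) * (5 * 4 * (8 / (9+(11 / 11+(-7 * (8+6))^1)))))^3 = -104620272128000 / 2131746903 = -49077.25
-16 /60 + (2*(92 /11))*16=44116 /165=267.37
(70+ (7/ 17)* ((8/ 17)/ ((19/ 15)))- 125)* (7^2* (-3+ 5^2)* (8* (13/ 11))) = -3069473680/ 5491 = -559000.85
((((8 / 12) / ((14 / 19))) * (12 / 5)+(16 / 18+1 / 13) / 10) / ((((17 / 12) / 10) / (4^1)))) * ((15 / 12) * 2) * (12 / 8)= 371500 / 1547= 240.14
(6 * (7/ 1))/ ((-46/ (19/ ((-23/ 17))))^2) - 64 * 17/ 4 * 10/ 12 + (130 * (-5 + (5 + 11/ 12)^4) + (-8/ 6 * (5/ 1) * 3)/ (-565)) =51945859496310385/ 327857238144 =158440.48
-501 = -501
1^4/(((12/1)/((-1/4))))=-1/48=-0.02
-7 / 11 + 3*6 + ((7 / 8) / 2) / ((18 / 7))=55547 / 3168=17.53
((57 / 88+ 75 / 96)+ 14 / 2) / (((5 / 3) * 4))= 8901 / 7040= 1.26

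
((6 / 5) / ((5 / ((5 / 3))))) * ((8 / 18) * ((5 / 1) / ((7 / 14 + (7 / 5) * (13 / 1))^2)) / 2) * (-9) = -400 / 34969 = -0.01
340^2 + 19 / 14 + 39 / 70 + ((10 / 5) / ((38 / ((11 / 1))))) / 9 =691877842 / 5985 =115601.98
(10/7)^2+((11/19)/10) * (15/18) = 23339/11172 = 2.09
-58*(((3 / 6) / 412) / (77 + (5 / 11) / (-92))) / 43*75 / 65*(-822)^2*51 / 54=-23410386010 / 1495447421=-15.65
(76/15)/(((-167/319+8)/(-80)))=-387904/7155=-54.21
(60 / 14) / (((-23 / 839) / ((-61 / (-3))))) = -511790 / 161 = -3178.82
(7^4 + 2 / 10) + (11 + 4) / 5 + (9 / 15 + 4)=12044 / 5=2408.80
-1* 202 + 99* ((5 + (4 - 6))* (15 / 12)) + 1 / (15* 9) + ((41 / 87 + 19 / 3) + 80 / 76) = 177.11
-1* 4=-4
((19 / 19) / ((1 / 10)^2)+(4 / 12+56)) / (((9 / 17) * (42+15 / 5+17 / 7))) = 55811 / 8964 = 6.23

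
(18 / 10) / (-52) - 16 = -4169 / 260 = -16.03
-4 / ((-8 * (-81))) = -1 / 162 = -0.01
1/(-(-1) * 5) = 1/5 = 0.20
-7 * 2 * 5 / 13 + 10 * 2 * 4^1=970 / 13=74.62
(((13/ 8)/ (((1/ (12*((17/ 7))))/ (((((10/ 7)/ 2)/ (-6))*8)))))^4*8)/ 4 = 47708865620000/ 5764801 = 8275891.16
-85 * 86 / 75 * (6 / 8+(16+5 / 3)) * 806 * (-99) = 143231116.60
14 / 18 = 7 / 9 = 0.78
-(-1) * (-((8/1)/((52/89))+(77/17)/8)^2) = -203.30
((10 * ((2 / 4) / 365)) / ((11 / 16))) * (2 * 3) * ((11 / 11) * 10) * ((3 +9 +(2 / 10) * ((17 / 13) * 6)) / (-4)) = -4.06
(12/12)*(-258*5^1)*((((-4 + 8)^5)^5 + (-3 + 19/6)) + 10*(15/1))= -1452410879827178675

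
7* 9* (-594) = -37422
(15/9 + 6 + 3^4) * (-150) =-13300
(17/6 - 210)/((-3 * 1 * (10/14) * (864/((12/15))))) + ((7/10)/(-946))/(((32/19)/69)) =21774529/367804800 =0.06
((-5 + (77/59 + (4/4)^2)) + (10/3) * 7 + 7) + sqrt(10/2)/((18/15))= 5 * sqrt(5)/6 + 4892/177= 29.50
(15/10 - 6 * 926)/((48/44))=-40733/8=-5091.62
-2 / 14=-1 / 7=-0.14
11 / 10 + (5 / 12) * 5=191 / 60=3.18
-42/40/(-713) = 21/14260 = 0.00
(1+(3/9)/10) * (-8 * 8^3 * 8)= -33860.27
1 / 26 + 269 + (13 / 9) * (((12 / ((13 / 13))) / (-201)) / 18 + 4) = 38776445 / 141102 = 274.81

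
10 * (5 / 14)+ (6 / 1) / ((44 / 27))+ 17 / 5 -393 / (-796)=3416099 / 306460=11.15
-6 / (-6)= 1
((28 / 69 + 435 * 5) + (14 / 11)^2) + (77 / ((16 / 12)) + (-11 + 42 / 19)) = 1412441641 / 634524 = 2225.99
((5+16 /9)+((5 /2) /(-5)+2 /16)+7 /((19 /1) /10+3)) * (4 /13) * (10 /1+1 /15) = 595997 /24570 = 24.26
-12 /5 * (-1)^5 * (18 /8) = 27 /5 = 5.40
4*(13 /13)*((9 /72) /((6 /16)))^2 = 4 /9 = 0.44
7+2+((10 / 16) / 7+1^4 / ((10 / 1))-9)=53 / 280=0.19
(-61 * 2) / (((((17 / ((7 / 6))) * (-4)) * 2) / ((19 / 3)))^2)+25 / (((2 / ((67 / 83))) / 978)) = 2454147454993 / 248697216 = 9868.01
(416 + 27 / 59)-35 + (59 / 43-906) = -523.17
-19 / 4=-4.75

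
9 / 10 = 0.90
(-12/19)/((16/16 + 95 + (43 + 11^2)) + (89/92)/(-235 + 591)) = -4416/1817939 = -0.00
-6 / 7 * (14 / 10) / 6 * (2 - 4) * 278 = 556 / 5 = 111.20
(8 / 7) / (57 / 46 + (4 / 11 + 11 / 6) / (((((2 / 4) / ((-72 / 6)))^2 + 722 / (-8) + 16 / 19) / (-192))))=3960810128 / 20645676849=0.19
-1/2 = -0.50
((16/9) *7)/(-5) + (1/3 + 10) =353/45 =7.84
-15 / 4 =-3.75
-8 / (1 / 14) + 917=805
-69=-69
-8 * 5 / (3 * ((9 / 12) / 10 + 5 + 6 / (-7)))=-11200 / 3543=-3.16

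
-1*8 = -8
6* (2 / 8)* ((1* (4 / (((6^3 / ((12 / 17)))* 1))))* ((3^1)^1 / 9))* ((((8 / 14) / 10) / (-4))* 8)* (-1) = 4 / 5355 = 0.00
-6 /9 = -2 /3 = -0.67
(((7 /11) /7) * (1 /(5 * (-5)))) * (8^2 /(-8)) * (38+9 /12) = 62 /55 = 1.13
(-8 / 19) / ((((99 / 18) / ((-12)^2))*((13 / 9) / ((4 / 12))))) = -6912 / 2717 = -2.54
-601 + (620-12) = 7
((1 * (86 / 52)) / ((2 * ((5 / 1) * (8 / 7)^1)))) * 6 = 903 / 1040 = 0.87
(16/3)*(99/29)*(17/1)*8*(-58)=-143616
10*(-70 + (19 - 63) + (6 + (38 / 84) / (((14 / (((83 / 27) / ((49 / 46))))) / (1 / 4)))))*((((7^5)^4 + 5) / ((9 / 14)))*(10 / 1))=-1379087114366942397173650 / 1029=-1340220713670497956436.98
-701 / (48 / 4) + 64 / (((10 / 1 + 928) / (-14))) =-47735 / 804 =-59.37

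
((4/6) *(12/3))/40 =1/15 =0.07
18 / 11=1.64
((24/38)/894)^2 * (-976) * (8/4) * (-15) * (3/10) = 35136/8014561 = 0.00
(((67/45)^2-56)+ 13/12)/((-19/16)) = 1707476/38475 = 44.38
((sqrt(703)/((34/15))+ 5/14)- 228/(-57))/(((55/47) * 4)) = 2867/3080+ 141 * sqrt(703)/1496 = 3.43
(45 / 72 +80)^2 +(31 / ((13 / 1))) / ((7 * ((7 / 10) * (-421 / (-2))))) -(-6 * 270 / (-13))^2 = -2014490957035 / 223123264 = -9028.60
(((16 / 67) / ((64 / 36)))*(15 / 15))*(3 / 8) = 27 / 536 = 0.05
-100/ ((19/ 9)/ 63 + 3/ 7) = -28350/ 131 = -216.41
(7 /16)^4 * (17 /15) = 0.04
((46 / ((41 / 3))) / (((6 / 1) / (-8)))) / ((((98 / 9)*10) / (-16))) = 6624 / 10045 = 0.66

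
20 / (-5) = -4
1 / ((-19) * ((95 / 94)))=-94 / 1805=-0.05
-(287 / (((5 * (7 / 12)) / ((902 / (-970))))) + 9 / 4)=865743 / 9700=89.25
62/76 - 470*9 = -160709/38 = -4229.18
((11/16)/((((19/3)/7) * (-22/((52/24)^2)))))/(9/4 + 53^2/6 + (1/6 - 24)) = -1183/3258272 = -0.00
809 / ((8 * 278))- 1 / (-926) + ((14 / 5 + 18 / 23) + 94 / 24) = 2793731627 / 355250640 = 7.86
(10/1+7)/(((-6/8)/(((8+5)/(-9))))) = 884/27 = 32.74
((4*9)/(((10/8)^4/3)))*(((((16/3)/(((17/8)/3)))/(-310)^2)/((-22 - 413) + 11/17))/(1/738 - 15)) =81616896/153409940734375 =0.00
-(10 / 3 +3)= -6.33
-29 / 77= -0.38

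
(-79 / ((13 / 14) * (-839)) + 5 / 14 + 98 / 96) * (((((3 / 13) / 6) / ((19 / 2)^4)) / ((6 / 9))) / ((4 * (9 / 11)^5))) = 873147176407 / 122206312328759568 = 0.00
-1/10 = -0.10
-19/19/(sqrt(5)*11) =-0.04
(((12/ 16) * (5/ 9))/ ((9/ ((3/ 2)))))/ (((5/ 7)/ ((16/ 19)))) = 14/ 171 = 0.08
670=670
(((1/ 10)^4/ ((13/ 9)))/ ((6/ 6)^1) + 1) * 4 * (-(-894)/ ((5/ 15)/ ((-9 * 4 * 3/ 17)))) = -9414471726/ 138125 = -68159.07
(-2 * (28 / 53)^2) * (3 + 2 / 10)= -25088 / 14045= -1.79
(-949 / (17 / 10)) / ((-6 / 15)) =23725 / 17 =1395.59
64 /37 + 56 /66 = 3148 /1221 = 2.58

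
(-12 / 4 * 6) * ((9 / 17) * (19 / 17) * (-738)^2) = -1676414232 / 289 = -5800741.29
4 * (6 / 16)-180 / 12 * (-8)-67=109 / 2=54.50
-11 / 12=-0.92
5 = 5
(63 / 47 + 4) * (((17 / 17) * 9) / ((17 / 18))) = 40662 / 799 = 50.89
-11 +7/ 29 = -10.76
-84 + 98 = 14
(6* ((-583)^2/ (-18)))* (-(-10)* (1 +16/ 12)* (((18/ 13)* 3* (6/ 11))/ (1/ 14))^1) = -1090116720/ 13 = -83855132.31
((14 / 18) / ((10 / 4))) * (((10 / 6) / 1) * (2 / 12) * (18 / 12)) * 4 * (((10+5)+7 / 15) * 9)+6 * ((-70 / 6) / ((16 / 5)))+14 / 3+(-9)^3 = -242651 / 360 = -674.03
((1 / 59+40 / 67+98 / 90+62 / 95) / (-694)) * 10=-7961102 / 234559161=-0.03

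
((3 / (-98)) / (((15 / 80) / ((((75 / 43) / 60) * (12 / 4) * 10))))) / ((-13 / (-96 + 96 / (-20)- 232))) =-7680 / 2107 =-3.64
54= 54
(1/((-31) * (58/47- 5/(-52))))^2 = 5973136/10156809961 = 0.00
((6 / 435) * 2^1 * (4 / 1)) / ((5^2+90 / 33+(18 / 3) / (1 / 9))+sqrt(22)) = 5456 / 4027695-1936 * sqrt(22) / 116803155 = 0.00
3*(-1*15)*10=-450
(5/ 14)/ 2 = 5/ 28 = 0.18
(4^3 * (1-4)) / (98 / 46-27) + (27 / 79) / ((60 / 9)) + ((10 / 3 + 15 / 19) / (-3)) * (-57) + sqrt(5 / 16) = sqrt(5) / 4 + 58363609 / 677820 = 86.66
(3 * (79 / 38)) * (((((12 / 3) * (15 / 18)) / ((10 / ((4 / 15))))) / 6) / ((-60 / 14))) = -553 / 25650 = -0.02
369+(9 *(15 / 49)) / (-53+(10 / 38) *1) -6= 5940003 / 16366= 362.95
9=9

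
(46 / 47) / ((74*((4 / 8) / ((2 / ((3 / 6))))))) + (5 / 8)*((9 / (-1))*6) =-234029 / 6956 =-33.64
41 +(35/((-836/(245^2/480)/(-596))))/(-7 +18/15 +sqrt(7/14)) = -571.68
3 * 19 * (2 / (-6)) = -19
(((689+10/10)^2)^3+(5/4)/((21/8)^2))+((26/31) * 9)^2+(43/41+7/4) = 7500675370830108651305923/69503364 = 107918163081000059.96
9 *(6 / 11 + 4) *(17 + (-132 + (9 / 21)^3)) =-17738100 / 3773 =-4701.33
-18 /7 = -2.57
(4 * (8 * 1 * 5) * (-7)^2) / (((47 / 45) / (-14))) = -4939200 / 47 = -105089.36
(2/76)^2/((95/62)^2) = 0.00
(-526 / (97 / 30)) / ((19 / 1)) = -15780 / 1843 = -8.56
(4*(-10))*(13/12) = -130/3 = -43.33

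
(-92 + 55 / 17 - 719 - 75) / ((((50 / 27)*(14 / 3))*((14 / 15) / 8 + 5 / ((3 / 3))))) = -19.96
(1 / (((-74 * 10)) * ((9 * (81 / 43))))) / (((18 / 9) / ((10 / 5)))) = -43 / 539460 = -0.00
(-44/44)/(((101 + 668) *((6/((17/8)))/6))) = -17/6152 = -0.00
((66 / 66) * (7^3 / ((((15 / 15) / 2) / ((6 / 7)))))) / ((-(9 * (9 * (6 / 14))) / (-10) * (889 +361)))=0.14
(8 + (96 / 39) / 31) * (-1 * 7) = -22792 / 403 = -56.56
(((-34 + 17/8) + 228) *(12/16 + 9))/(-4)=-61191/128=-478.05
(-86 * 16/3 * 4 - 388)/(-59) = 6668/177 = 37.67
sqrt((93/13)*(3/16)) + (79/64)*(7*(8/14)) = 3*sqrt(403)/52 + 79/16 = 6.10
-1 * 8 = -8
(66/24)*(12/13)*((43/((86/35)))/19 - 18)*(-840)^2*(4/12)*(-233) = 586842933600/247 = 2375882322.27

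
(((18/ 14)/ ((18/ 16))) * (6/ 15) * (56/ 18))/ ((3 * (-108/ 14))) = -224/ 3645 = -0.06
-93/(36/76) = -196.33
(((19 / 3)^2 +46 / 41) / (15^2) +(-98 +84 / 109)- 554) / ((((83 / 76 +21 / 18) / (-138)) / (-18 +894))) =1202905179210656 / 34523025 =34843562.50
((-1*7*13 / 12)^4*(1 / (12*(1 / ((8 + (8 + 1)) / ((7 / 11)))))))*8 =1831931101 / 31104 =58896.96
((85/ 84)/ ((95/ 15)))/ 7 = 85/ 3724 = 0.02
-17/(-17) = 1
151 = 151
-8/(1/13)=-104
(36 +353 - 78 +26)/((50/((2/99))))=337/2475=0.14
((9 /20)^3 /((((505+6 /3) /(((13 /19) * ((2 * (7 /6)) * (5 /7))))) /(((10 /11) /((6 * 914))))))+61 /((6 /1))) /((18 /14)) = 169661652727 /21456040320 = 7.91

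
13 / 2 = 6.50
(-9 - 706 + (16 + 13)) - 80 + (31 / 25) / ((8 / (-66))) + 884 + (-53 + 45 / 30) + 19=7527 / 100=75.27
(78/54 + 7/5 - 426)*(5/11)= -19042/99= -192.34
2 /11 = 0.18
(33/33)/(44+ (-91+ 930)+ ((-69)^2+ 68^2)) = 1/10268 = 0.00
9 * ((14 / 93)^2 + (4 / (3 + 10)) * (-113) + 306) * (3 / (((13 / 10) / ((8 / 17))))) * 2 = 14639482560 / 2760953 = 5302.33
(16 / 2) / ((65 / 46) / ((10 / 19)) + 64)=736 / 6135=0.12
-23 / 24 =-0.96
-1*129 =-129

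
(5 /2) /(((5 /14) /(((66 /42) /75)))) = 11 /75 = 0.15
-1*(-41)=41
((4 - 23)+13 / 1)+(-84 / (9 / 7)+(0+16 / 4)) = -202 / 3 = -67.33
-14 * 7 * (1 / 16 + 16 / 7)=-1841 / 8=-230.12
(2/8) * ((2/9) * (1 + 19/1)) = 10/9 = 1.11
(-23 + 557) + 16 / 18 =4814 / 9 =534.89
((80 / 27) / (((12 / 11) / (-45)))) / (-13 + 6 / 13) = 14300 / 1467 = 9.75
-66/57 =-22/19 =-1.16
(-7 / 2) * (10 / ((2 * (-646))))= 35 / 1292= 0.03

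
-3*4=-12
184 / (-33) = -184 / 33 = -5.58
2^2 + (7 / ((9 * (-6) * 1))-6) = -115 / 54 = -2.13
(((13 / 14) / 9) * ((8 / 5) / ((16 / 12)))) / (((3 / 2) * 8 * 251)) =13 / 316260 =0.00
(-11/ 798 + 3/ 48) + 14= 89687/ 6384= 14.05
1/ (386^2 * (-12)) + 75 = 134096399/ 1787952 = 75.00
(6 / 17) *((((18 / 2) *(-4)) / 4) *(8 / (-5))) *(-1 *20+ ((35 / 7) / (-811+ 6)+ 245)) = 1143.50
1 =1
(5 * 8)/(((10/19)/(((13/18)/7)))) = 494/63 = 7.84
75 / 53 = 1.42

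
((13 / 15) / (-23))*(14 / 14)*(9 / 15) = -13 / 575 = -0.02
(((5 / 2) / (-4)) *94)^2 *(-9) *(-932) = 115806825 / 4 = 28951706.25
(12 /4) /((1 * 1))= 3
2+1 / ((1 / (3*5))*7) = 29 / 7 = 4.14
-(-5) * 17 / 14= 85 / 14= 6.07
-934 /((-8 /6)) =1401 /2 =700.50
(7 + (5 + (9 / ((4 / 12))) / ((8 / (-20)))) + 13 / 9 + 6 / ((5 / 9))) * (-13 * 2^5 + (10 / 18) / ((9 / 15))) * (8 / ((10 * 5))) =87257702 / 30375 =2872.68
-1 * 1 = -1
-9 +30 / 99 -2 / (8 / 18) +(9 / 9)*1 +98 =5663 / 66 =85.80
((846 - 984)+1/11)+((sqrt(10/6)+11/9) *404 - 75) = 27806/99+404 *sqrt(15)/3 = 802.43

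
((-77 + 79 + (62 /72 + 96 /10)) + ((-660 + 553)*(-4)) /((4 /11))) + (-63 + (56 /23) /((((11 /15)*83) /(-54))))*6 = 3018188137 /3779820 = 798.50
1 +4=5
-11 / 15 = -0.73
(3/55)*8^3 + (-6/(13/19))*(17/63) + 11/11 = 398813/15015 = 26.56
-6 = -6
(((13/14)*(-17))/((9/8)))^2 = 781456/3969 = 196.89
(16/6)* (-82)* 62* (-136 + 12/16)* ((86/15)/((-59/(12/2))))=-946152736/885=-1069099.14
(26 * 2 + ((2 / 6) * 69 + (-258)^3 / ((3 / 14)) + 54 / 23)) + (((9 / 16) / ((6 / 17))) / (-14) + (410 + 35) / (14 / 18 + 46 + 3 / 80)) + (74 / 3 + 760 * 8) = -83498668890918613 / 1041950784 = -80136864.59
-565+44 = -521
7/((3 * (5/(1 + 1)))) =14/15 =0.93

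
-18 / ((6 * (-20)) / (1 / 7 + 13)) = 69 / 35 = 1.97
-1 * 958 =-958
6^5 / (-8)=-972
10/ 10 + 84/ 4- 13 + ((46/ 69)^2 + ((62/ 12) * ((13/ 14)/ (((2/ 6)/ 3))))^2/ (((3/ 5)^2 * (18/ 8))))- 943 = 2413433/ 1764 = 1368.16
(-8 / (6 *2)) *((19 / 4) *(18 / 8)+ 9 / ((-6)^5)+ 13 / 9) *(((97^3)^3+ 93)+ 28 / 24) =-47807890354550994158027 / 7776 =-6148134047653162828.96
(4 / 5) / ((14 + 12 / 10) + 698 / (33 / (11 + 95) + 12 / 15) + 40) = 589 / 503066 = 0.00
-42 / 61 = -0.69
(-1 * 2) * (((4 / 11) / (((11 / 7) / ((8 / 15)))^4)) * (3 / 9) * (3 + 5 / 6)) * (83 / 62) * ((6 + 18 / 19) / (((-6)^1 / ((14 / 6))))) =525673480192 / 11787313539375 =0.04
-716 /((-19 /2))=1432 /19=75.37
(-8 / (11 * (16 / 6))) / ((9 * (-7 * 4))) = 1 / 924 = 0.00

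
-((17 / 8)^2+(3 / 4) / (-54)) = -2593 / 576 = -4.50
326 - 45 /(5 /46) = -88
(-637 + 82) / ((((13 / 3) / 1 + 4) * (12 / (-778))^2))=-5598877 / 20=-279943.85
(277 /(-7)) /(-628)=277 /4396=0.06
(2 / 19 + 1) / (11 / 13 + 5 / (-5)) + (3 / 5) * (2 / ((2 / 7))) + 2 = -187 / 190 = -0.98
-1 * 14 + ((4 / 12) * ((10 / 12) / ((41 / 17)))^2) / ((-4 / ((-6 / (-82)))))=-138951961 / 9924624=-14.00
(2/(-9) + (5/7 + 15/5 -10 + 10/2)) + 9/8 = -193/504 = -0.38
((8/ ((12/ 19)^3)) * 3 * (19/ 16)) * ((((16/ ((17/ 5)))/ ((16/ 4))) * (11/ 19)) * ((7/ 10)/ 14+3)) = 235.01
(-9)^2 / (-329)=-81 / 329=-0.25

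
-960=-960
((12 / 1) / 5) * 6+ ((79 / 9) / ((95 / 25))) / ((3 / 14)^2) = 497908 / 7695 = 64.71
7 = 7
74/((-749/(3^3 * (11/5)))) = -21978/3745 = -5.87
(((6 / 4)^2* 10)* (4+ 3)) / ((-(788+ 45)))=-45 / 238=-0.19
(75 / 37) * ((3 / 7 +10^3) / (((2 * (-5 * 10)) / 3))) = -63027 / 1036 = -60.84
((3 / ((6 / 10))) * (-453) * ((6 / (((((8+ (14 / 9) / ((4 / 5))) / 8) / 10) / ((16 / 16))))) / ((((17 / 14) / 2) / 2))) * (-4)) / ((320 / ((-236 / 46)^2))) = 118491.28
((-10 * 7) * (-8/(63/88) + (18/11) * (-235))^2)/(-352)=94005358445/3018708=31140.92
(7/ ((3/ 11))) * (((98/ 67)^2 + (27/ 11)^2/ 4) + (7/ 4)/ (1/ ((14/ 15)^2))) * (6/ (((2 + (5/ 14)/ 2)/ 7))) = 2558.26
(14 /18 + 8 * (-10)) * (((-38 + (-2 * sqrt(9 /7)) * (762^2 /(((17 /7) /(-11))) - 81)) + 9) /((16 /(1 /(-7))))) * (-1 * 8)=20677 /126 - 10626306015 * sqrt(7) /833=-33750811.97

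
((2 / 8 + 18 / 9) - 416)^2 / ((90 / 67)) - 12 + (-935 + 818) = 36665783 / 288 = 127311.75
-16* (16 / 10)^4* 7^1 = -458752 / 625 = -734.00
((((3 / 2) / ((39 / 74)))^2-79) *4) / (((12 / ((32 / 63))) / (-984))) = 41921024 / 3549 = 11812.07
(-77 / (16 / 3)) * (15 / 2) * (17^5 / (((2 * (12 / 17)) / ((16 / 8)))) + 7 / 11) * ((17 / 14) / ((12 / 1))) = -22568634155 / 1024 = -22039681.79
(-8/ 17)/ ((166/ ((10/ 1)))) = -40/ 1411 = -0.03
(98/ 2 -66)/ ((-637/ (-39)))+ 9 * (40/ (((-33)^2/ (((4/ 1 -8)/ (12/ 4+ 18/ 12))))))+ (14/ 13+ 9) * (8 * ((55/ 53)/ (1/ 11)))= 33783938549/ 36765729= 918.90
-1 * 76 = -76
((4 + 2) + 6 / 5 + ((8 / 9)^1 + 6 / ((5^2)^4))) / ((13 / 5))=28437554 / 9140625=3.11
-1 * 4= -4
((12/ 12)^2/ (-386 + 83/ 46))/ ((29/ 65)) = -2990/ 512517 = -0.01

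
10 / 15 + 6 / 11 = 40 / 33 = 1.21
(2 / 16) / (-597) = -1 / 4776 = -0.00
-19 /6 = -3.17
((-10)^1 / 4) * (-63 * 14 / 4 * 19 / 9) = 1163.75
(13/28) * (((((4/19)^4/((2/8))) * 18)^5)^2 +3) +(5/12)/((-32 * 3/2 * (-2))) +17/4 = 9192412144506813824957814252667540229936251199317354085/1627783032428939103947176897213582954530705912658023552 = 5.65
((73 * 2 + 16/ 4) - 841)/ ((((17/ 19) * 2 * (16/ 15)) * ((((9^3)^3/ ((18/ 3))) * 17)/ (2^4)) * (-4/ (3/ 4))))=65645/ 66349345968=0.00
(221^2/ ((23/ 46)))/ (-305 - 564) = -97682/ 869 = -112.41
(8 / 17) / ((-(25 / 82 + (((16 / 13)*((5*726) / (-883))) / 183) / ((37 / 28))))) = -16995715568 / 10255284255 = -1.66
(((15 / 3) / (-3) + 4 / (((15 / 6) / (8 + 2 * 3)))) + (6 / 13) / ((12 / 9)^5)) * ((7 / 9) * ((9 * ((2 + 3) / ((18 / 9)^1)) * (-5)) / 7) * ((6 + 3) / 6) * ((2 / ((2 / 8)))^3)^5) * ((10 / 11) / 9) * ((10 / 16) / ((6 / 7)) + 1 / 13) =-56195263678224793600 / 50193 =-1119583680557543.75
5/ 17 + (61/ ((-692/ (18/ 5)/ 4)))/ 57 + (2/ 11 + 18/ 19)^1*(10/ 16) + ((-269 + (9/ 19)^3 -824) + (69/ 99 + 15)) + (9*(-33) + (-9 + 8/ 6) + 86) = -8619880467257/ 6656865270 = -1294.89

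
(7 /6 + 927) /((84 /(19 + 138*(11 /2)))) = 2166341 /252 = 8596.59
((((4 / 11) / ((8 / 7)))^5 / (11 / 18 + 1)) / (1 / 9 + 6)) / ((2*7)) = 194481 / 8220043040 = 0.00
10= 10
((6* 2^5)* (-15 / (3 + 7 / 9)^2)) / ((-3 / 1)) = 19440 / 289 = 67.27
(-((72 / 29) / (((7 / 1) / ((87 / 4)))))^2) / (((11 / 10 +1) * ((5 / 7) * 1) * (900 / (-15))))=162 / 245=0.66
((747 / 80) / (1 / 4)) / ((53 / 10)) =747 / 106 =7.05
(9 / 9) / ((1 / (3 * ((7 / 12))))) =7 / 4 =1.75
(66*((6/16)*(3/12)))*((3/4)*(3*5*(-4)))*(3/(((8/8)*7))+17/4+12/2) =-2973.31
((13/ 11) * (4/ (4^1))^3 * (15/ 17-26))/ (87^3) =-5551/ 123140061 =-0.00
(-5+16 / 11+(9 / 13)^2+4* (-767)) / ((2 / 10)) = -28545560 / 1859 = -15355.33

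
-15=-15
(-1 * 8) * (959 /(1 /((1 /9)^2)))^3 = -7055792632 /531441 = -13276.72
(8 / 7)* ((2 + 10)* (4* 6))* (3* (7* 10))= 69120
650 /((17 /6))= 3900 /17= 229.41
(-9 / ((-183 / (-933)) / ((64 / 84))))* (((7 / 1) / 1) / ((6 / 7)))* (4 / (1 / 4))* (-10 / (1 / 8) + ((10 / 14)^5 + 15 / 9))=156854268160 / 439383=356987.57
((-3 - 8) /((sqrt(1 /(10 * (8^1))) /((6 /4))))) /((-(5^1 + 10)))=22 * sqrt(5) /5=9.84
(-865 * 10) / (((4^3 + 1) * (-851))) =1730 / 11063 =0.16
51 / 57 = 17 / 19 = 0.89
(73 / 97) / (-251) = -73 / 24347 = -0.00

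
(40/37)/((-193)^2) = 40/1378213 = 0.00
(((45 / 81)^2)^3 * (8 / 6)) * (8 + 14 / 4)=718750 / 1594323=0.45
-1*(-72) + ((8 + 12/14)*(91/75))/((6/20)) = 4852/45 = 107.82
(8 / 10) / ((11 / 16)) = 64 / 55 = 1.16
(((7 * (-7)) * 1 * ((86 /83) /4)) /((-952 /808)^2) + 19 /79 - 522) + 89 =-1674787909 /3789946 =-441.90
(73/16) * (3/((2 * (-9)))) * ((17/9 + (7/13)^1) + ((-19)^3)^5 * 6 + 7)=777972035772963913550035/11232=69263892073803767232.02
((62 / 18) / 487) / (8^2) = 31 / 280512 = 0.00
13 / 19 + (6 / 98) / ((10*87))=184749 / 269990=0.68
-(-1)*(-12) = -12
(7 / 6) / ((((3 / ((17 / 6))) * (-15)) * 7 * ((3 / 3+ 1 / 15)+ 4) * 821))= -17 / 6738768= -0.00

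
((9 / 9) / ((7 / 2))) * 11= 22 / 7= 3.14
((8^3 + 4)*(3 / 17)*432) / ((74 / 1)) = 334368 / 629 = 531.59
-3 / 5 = -0.60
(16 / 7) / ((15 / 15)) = 16 / 7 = 2.29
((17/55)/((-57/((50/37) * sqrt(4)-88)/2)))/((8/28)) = 125188/38665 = 3.24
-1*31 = -31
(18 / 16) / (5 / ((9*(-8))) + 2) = 81 / 139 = 0.58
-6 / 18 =-1 / 3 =-0.33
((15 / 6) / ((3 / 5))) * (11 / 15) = 55 / 18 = 3.06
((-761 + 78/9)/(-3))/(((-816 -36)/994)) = -15799/54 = -292.57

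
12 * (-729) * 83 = -726084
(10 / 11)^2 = 100 / 121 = 0.83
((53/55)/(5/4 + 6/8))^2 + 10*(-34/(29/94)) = -386634539/350900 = -1101.84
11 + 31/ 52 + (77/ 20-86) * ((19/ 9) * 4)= -1596149/ 2340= -682.11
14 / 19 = 0.74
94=94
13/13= 1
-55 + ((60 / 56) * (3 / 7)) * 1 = -5345 / 98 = -54.54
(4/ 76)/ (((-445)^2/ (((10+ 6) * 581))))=0.00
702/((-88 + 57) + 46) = 234/5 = 46.80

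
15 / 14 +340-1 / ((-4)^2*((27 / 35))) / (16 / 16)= 1031155 / 3024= 340.99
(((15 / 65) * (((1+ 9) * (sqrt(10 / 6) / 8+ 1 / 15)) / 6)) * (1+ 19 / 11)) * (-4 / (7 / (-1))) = 40 / 1001+ 25 * sqrt(15) / 1001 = 0.14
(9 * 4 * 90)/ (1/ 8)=25920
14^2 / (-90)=-98 / 45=-2.18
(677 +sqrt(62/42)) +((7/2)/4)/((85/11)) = sqrt(651)/21 +460437/680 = 678.33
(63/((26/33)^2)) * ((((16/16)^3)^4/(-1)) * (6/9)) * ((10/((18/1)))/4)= -12705/1352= -9.40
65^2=4225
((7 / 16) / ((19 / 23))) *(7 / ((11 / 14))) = 7889 / 1672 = 4.72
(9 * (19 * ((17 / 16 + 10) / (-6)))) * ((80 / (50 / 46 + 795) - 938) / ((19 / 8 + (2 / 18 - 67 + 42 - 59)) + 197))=77966006247 / 30449530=2560.50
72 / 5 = 14.40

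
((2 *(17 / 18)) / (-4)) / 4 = -17 / 144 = -0.12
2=2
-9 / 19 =-0.47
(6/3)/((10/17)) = 3.40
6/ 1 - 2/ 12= 35/ 6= 5.83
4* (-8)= -32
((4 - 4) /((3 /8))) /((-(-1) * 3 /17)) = 0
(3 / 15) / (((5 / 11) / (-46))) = -506 / 25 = -20.24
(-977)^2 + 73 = 954602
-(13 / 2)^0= -1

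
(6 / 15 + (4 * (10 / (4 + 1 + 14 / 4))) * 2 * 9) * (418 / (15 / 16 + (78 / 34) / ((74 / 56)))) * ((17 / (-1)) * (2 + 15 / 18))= -258668973728 / 403605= -640896.36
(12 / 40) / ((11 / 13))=39 / 110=0.35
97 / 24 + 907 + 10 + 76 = 23929 / 24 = 997.04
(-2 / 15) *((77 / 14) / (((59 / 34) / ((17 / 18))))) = -3179 / 7965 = -0.40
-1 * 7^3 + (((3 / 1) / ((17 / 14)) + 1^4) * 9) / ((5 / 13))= -22252 / 85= -261.79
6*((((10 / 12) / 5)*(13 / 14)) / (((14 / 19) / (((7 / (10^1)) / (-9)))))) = -247 / 2520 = -0.10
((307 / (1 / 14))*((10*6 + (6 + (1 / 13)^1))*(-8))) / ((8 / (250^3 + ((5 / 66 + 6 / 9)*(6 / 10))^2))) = -349007677869724391 / 78650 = -4437478421738.39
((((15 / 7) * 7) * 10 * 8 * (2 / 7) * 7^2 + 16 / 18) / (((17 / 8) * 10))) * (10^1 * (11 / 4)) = 3326576 / 153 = 21742.33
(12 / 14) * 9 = 7.71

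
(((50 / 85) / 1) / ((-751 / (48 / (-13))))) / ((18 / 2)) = 160 / 497913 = 0.00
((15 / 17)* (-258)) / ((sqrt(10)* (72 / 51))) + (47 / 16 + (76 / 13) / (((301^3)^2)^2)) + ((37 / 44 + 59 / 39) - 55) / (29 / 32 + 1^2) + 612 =2229717552418630445404243485533198291 / 3796428473397577786285860956877264 - 129* sqrt(10) / 8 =536.33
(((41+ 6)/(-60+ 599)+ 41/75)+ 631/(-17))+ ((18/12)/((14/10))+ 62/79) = -3759912311/108581550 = -34.63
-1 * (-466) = 466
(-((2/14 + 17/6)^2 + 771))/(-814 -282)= 1375669/1933344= 0.71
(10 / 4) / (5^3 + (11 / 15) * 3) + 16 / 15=2303 / 2120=1.09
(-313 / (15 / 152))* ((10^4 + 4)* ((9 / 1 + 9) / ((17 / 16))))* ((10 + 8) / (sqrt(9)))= -274147375104 / 85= -3225263236.52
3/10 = 0.30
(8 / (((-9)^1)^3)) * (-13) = 104 / 729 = 0.14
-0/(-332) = 0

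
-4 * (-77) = 308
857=857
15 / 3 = 5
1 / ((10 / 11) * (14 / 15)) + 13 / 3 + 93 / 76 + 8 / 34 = 94567 / 13566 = 6.97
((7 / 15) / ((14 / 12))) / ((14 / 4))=4 / 35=0.11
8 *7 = 56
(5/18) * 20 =5.56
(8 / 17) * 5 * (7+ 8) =600 / 17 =35.29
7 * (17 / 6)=119 / 6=19.83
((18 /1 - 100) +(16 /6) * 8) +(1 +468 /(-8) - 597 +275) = -2641 /6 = -440.17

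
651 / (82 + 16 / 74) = 8029 / 1014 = 7.92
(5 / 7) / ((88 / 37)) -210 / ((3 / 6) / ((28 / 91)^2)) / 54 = -0.44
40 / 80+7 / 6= 5 / 3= 1.67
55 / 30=11 / 6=1.83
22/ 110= 1/ 5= 0.20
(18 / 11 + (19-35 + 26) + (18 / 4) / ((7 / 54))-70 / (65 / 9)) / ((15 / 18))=44034 / 1001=43.99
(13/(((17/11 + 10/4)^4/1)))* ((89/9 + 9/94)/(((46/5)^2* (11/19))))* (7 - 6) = 138850518950/14039643041847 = 0.01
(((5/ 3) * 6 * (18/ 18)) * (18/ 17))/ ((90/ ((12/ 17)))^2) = 16/ 24565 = 0.00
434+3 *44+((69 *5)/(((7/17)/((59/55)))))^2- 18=4792857941/5929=808375.43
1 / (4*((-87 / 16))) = -4 / 87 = -0.05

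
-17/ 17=-1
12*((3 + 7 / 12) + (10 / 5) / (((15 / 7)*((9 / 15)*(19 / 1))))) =2507 / 57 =43.98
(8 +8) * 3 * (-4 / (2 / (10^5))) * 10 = -96000000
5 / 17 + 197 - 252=-930 / 17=-54.71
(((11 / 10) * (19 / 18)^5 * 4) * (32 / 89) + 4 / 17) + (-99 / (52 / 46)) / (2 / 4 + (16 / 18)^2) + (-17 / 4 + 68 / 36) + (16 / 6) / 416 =-14990049306851 / 220672608390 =-67.93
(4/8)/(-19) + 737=28005/38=736.97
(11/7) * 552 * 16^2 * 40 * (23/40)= 35751936/7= 5107419.43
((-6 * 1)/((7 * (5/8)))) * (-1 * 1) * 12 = 576/35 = 16.46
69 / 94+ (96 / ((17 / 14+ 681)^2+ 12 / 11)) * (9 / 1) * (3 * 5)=71863882887 / 94323356522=0.76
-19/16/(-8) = 19/128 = 0.15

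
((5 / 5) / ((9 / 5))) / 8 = 5 / 72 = 0.07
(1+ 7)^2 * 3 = 192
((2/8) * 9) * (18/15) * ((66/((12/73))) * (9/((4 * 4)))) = 195129/320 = 609.78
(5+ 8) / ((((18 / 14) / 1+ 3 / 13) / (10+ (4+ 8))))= 13013 / 69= 188.59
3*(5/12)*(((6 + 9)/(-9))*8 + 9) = -65/12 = -5.42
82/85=0.96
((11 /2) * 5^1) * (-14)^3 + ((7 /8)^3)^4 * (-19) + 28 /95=-492652372255412397 /6528350289920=-75463.53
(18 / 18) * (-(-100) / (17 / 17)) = 100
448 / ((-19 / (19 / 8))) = -56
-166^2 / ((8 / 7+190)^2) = -0.75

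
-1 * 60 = -60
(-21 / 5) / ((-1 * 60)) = 0.07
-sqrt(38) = -6.16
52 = 52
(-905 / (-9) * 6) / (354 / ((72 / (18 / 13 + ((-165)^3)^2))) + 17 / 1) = 94120 / 15477436440988089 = 0.00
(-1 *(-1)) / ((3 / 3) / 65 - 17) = -65 / 1104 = -0.06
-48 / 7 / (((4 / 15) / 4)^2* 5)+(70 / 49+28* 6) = -974 / 7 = -139.14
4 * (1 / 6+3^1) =38 / 3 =12.67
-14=-14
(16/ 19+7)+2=187/ 19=9.84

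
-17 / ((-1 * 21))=17 / 21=0.81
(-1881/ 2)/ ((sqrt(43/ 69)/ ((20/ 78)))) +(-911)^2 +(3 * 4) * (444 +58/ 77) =64314869/ 77 - 3135 * sqrt(2967)/ 559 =834952.56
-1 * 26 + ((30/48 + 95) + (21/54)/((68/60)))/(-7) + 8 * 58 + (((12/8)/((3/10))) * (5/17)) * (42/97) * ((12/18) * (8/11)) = 1293902591/3047352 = 424.60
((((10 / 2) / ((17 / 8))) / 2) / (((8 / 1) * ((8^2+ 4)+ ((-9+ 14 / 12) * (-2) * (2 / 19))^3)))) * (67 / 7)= 62039655 / 3194842504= 0.02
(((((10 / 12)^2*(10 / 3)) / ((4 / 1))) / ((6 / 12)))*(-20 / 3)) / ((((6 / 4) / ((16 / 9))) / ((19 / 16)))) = -23750 / 2187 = -10.86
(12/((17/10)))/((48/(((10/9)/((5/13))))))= 65/153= 0.42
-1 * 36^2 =-1296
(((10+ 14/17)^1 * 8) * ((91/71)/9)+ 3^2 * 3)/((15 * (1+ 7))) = 0.33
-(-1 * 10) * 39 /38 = 10.26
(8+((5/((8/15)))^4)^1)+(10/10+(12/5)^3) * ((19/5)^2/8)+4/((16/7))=99344246821/12800000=7761.27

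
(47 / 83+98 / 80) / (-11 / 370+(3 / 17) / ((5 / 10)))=196877 / 35524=5.54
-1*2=-2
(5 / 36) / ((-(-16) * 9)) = 0.00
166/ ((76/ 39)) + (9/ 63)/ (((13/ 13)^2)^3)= 22697/ 266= 85.33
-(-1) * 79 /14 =5.64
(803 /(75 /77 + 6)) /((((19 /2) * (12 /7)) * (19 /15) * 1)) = 2164085 /387714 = 5.58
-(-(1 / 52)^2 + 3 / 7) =-8105 / 18928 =-0.43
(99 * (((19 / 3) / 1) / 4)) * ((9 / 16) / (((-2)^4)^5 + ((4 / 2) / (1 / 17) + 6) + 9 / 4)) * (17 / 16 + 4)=457083 / 1073785088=0.00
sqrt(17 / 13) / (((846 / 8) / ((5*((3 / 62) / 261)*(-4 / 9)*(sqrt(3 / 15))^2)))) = -8*sqrt(221) / 133477227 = -0.00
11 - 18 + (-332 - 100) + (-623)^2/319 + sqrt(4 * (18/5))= 6 * sqrt(10)/5 + 248088/319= 781.50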